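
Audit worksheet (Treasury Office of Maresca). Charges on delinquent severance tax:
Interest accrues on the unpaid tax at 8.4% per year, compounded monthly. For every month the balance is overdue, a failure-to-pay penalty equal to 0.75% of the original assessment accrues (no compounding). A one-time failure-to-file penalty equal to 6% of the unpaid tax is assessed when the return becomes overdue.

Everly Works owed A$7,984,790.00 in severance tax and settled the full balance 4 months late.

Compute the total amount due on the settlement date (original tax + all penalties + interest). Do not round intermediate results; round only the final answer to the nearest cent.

Failure-to-file penalty: 6% × A$7,984,790.00 = A$479,087.40
Failure-to-pay penalty: 4 × 0.75% × A$7,984,790.00 = A$239,543.70
Interest (8.4%/yr ÷ 12 = 0.7%/month): A$7,984,790.00 × ((1 + 0.007)^4 − 1) = A$225,932.6226…
Total = A$7,984,790.00 + A$718,631.1000 + A$225,932.6226… = A$8,929,353.72

A$8,929,353.72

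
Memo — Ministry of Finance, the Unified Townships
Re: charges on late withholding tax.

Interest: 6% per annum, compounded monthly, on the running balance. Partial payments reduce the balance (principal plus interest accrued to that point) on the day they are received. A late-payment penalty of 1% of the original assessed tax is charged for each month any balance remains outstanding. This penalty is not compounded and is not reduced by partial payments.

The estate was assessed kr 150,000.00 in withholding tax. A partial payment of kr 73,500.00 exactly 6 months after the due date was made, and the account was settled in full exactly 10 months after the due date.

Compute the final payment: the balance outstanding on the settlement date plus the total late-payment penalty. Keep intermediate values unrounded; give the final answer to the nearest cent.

Monthly rate = 6% ÷ 12 = 0.5%
Balance at month 6: kr 150,000.0000 × (1 + 0.005)^6 = kr 154,556.6264…
After kr 73,500.00 payment: kr 154,556.6264… − kr 73,500.00 = kr 81,056.6264…
Balance at month 10: kr 81,056.6264… × (1 + 0.005)^4 = kr 82,689.9580…
Penalty: 10 × 1% × kr 150,000.00 = kr 15,000.00
Final settlement = outstanding balance + penalty = kr 82,689.9580… + kr 15,000.00 = kr 97,689.96

kr 97,689.96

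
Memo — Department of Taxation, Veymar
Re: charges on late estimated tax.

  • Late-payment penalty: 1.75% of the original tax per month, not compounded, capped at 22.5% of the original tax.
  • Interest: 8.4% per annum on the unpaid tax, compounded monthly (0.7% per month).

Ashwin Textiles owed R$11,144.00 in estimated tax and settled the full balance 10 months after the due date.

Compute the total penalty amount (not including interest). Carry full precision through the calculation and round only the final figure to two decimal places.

R$1,950.20

Penalty: 10 × 1.75% × R$11,144.00 = R$1,950.20 (below the 22.5% cap of R$2,507.40)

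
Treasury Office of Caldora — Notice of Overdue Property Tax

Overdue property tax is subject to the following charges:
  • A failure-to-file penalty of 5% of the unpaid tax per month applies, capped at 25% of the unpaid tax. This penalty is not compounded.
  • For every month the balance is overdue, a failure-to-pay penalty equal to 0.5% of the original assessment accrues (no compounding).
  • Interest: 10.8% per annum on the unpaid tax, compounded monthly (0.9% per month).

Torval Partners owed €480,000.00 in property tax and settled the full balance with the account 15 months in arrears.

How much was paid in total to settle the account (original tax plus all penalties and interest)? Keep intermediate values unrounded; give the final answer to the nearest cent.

€705,046.00

Failure-to-file: 15 × 5% × €480,000.00 = €360,000.00, capped at 25% × €480,000.00 = €120,000.00
Failure-to-pay penalty = 0.5% × €480,000.00 × 15 mo = €36,000.00
Interest: €480,000.00 × ((1 + 0.009)^15 − 1) = €480,000.00 × 0.1438458… = €69,045.9988…
Total = €480,000.00 + €156,000.0000 + €69,045.9988… = €705,046.00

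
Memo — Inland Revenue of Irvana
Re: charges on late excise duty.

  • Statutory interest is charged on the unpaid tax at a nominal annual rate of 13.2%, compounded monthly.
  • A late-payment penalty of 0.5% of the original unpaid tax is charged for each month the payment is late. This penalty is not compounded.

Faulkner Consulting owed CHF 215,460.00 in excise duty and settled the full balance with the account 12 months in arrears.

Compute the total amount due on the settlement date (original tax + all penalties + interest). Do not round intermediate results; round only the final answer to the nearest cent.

Late-payment penalty = 0.5% × CHF 215,460.00 × 12 mo = CHF 12,927.60
Interest (13.2%/yr ÷ 12 = 1.1%/month): CHF 215,460.00 × ((1 + 0.011)^12 − 1) = CHF 30,226.0639…
Total = CHF 215,460.00 + CHF 12,927.6000 + CHF 30,226.0639… = CHF 258,613.66

CHF 258,613.66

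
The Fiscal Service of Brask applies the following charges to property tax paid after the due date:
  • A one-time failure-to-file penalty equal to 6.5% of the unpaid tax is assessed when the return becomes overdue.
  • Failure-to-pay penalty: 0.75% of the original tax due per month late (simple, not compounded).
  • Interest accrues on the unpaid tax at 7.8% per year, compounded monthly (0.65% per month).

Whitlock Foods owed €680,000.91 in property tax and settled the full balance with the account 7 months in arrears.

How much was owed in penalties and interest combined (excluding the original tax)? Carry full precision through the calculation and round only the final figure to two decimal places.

Failure-to-file penalty: 6.5% × €680,000.91 = €44,200.06…
Failure-to-pay penalty: 7 × 0.75% × €680,000.91 = €35,700.05…
Interest: €680,000.91 × ((1 + 0.0065)^7 − 1) = €680,000.91 × 0.0463969… = €31,549.9509…
Penalties + interest = €79,900.1069… + €31,549.9509… = €111,450.06

€111,450.06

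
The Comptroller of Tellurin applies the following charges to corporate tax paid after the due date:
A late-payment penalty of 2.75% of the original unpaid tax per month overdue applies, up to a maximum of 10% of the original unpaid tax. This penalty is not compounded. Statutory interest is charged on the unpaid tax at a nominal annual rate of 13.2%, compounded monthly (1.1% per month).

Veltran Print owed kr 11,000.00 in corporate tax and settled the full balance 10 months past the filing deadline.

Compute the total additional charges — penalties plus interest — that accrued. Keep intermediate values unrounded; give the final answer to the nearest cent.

Penalty (uncapped): 10 × 2.75% × kr 11,000.00 = kr 3,025.00; cap = 10% × kr 11,000.00 = kr 1,100.00 → penalty = kr 1,100.00
Interest: kr 11,000.00 × ((1 + 0.011)^10 − 1) = kr 11,000.00 × 0.1156078… = kr 1,271.6862…
Penalties + interest = kr 1,100.0000 + kr 1,271.6862… = kr 2,371.69

kr 2,371.69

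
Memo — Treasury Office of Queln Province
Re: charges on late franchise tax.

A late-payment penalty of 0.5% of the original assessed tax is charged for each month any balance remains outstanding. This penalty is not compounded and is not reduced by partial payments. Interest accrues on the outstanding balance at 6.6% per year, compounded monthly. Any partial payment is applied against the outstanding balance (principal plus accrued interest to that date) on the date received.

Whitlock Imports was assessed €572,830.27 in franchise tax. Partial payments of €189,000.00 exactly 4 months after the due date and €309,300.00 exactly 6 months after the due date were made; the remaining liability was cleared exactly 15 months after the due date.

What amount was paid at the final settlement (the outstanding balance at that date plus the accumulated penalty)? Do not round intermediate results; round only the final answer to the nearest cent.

€139,208.85

Monthly rate = 6.6% ÷ 12 = 0.55%
Balance at month 4: €572,830.2700 × (1 + 0.0055)^4 = €585,536.8864…
After €189,000.00 payment: €585,536.8864… − €189,000.00 = €396,536.8864…
Balance at month 6: €396,536.8864… × (1 + 0.0055)^2 = €400,910.7874…
After €309,300.00 payment: €400,910.7874… − €309,300.00 = €91,610.7874…
Balance at month 15: €91,610.7874… × (1 + 0.0055)^9 = €96,246.5764…
Penalty: 15 × 0.5% × €572,830.27 = €42,962.27…
Final settlement = outstanding balance + penalty = €96,246.5764… + €42,962.27… = €139,208.85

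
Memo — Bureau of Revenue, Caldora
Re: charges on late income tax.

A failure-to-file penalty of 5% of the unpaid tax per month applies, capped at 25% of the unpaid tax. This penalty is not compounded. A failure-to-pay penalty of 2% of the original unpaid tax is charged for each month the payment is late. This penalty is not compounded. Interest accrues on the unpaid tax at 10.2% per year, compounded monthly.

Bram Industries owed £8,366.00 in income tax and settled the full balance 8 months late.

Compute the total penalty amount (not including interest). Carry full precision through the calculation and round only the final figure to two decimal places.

Failure-to-file: 8 × 5% × £8,366.00 = £3,346.40, capped at 25% × £8,366.00 = £2,091.50
Failure-to-pay penalty = 2% × £8,366.00 × 8 mo = £1,338.56
Total penalty = £2,091.50 + £1,338.56 = £3,430.06

£3,430.06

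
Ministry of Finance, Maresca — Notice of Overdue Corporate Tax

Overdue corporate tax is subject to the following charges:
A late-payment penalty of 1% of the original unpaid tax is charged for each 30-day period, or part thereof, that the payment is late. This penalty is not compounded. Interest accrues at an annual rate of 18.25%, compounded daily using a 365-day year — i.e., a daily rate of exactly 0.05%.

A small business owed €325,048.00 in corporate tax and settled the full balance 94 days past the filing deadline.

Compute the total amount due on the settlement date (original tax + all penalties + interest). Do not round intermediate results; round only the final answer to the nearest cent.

Penalty periods: ⌈94/30⌉ = 4; penalty = 4 × 1% × €325,048.00 = €13,001.92
Interest: €325,048.00 × ((1 + 0.0005)^94 − 1) = €325,048.00 × 0.04810970… = €15,637.9611…
Total = €325,048.00 + €13,001.9200 + €15,637.9611… = €353,687.88

€353,687.88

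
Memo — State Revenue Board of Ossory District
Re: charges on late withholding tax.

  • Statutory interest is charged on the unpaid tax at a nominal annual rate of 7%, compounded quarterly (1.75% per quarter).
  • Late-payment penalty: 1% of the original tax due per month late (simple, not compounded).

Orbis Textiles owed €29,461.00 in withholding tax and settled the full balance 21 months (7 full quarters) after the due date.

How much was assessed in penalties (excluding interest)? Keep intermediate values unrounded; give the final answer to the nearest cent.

€6,186.81

Late-payment penalty = 1% × €29,461.00 × 21 mo = €6,186.81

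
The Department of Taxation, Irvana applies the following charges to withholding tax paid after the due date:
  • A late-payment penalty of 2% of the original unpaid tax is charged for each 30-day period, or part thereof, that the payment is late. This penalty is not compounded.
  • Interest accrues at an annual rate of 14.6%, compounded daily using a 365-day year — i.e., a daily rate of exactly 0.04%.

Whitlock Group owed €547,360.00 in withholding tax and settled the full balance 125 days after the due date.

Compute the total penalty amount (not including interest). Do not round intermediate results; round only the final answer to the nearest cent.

Penalty periods: ⌈125/30⌉ = 5; penalty = 5 × 2% × €547,360.00 = €54,736.00

€54,736.00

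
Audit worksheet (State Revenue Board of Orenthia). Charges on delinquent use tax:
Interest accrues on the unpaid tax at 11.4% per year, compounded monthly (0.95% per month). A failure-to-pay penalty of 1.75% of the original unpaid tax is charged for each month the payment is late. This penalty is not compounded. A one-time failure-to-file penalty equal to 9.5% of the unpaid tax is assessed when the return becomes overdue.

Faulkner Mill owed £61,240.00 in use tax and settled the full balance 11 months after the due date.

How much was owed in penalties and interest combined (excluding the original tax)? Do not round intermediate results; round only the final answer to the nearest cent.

£24,318.89

Failure-to-file penalty: 9.5% × £61,240.00 = £5,817.80
Failure-to-pay penalty = 1.75% × £61,240.00 × 11 mo = £11,788.70
Interest: £61,240.00 × ((1 + 0.0095)^11 − 1) = £61,240.00 × 0.1096079… = £6,712.3903…
Penalties + interest = £17,606.5000 + £6,712.3903… = £24,318.89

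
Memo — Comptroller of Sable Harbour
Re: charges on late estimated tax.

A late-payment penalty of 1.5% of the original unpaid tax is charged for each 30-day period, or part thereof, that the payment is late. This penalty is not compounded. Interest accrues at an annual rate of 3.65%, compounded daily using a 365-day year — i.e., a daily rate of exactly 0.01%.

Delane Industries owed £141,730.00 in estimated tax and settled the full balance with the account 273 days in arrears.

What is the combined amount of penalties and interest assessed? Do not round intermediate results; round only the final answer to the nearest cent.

Penalty periods: ⌈273/30⌉ = 10; penalty = 10 × 1.5% × £141,730.00 = £21,259.50
Interest: £141,730.00 × ((1 + 0.0001)^273 − 1) = £141,730.00 × 0.02767466… = £3,922.3291…
Penalties + interest = £21,259.5000 + £3,922.3291… = £25,181.83

£25,181.83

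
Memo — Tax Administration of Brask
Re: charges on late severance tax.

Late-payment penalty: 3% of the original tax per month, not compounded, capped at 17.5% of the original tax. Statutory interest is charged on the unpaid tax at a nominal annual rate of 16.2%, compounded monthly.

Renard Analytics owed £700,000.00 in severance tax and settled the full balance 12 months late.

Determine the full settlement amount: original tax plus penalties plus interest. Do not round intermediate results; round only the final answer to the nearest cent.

£944,710.61

Penalty (uncapped): 12 × 3% × £700,000.00 = £252,000.00; cap = 17.5% × £700,000.00 = £122,500.00 → penalty = £122,500.00
Interest (16.2%/yr ÷ 12 = 1.35%/month): £700,000.00 × ((1 + 0.0135)^12 − 1) = £122,210.6093…
Total = £700,000.00 + £122,500.0000 + £122,210.6093… = £944,710.61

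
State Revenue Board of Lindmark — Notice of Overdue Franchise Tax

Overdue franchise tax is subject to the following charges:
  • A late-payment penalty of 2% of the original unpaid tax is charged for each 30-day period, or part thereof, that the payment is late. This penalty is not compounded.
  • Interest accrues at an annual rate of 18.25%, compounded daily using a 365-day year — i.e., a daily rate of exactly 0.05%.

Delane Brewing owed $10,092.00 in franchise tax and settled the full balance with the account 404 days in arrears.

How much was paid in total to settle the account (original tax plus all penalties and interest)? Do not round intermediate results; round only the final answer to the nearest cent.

$15,176.21

Penalty periods: ⌈404/30⌉ = 14; penalty = 14 × 2% × $10,092.00 = $2,825.76
Interest: $10,092.00 × ((1 + 0.0005)^404 − 1) = $10,092.00 × 0.22378623… = $2,258.4506…
Total = $10,092.00 + $2,825.7600 + $2,258.4506… = $15,176.21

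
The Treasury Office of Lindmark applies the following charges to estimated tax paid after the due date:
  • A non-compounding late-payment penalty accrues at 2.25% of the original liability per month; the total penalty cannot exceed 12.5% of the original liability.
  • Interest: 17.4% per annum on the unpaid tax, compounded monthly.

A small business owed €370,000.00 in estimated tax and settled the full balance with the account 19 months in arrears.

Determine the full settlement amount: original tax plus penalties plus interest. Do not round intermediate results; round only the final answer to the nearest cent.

Penalty (uncapped): 19 × 2.25% × €370,000.00 = €158,175.00; cap = 12.5% × €370,000.00 = €46,250.00 → penalty = €46,250.00
Interest (17.4%/yr ÷ 12 = 1.45%/month): €370,000.00 × ((1 + 0.0145)^19 − 1) = €116,396.7900…
Total = €370,000.00 + €46,250.0000 + €116,396.7900… = €532,646.79

€532,646.79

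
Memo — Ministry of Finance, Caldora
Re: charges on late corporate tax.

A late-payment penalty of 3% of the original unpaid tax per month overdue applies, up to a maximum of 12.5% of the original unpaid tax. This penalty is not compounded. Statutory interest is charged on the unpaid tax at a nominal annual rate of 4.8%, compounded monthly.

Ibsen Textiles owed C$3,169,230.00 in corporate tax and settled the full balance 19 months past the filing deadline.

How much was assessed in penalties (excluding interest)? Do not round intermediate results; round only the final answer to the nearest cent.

Penalty (uncapped): 19 × 3% × C$3,169,230.00 = C$1,806,461.10; cap = 12.5% × C$3,169,230.00 = C$396,153.75 → penalty = C$396,153.75

C$396,153.75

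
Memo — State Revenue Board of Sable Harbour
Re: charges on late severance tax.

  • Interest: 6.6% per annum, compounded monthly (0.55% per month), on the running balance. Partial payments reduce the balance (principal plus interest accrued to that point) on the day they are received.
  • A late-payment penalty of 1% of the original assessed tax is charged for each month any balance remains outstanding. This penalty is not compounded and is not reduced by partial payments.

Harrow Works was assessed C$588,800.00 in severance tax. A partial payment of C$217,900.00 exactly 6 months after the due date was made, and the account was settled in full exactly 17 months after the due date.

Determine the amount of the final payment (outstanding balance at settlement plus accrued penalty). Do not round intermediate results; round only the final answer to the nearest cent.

Balance at month 6: C$588,800.0000 × (1 + 0.0055)^6 = C$608,499.5353…
After C$217,900.00 payment: C$608,499.5353… − C$217,900.00 = C$390,599.5353…
Balance at month 17: C$390,599.5353… × (1 + 0.0055)^11 = C$414,891.5087…
Penalty: 17 × 1% × C$588,800.00 = C$100,096.00
Final settlement = outstanding balance + penalty = C$414,891.5087… + C$100,096.00 = C$514,987.51

C$514,987.51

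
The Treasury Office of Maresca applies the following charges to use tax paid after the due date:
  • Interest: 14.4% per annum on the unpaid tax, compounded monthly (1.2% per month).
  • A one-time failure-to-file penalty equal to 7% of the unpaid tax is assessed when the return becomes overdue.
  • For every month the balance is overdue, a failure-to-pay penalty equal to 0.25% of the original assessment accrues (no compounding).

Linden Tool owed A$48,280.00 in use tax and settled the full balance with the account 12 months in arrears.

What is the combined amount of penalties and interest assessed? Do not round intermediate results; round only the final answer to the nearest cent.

A$12,258.03

Failure-to-file penalty: 7% × A$48,280.00 = A$3,379.60
Failure-to-pay penalty: 12 × 0.25% × A$48,280.00 = A$1,448.40
Interest: A$48,280.00 × ((1 + 0.012)^12 − 1) = A$48,280.00 × 0.1538946… = A$7,430.0325…
Penalties + interest = A$4,828.0000 + A$7,430.0325… = A$12,258.03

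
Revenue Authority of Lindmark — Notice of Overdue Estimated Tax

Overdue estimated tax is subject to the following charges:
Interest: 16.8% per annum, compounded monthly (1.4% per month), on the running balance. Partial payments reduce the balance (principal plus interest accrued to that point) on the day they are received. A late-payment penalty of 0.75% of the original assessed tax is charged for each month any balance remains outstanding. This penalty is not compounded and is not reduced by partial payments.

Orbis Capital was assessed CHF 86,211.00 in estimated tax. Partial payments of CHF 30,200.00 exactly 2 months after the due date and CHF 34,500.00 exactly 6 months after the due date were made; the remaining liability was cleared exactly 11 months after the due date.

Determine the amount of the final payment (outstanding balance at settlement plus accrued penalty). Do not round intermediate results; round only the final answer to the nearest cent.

Balance at month 2: CHF 86,211.0000 × (1 + 0.014)^2 = CHF 88,641.8054…
After CHF 30,200.00 payment: CHF 88,641.8054… − CHF 30,200.00 = CHF 58,441.8054…
Balance at month 6: CHF 58,441.8054… × (1 + 0.014)^4 = CHF 61,783.9177…
After CHF 34,500.00 payment: CHF 61,783.9177… − CHF 34,500.00 = CHF 27,283.9177…
Balance at month 11: CHF 27,283.9177… × (1 + 0.014)^5 = CHF 29,248.0224…
Penalty: 11 × 0.75% × CHF 86,211.00 = CHF 7,112.41…
Final settlement = outstanding balance + penalty = CHF 29,248.0224… + CHF 7,112.41… = CHF 36,360.43

CHF 36,360.43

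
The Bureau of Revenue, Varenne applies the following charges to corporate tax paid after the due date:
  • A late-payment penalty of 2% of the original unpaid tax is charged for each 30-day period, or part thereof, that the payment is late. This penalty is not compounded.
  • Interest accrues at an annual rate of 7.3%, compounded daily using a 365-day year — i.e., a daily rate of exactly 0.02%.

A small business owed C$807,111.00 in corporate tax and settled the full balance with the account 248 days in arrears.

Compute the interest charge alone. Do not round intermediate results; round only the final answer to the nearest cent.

C$41,037.93

Interest: C$807,111.00 × ((1 + 0.0002)^248 − 1) = C$807,111.00 × 0.05084546… = C$41,037.9305…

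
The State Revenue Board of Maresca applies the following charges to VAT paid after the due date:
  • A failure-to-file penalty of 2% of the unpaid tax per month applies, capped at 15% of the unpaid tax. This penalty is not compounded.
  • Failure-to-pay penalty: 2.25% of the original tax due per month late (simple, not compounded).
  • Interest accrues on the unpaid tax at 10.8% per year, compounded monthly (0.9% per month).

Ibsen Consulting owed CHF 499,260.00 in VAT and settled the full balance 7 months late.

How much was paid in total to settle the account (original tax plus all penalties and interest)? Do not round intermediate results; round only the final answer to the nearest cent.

Failure-to-file: 7 × 2% × CHF 499,260.00 = CHF 69,896.40 (under the 15% cap)
Failure-to-pay penalty = 2.25% × CHF 499,260.00 × 7 mo = CHF 78,633.45
Interest: CHF 499,260.00 × ((1 + 0.009)^7 − 1) = CHF 499,260.00 × 0.0647267… = CHF 32,315.4751…
Total = CHF 499,260.00 + CHF 148,529.8500 + CHF 32,315.4751… = CHF 680,105.33

CHF 680,105.33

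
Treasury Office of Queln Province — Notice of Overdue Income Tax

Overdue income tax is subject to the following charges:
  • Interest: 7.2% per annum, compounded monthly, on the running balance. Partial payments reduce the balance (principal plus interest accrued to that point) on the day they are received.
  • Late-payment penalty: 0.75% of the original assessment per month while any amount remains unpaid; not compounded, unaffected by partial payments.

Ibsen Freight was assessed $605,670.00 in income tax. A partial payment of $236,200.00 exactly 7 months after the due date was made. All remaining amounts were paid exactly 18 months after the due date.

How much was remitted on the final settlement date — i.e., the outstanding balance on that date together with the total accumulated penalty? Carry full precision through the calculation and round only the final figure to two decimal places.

$504,027.64

Monthly rate = 7.2% ÷ 12 = 0.6%
Balance at month 7: $605,670.0000 × (1 + 0.006)^7 = $631,570.6330…
After $236,200.00 payment: $631,570.6330… − $236,200.00 = $395,370.6330…
Balance at month 18: $395,370.6330… × (1 + 0.006)^11 = $422,262.1901…
Penalty: 18 × 0.75% × $605,670.00 = $81,765.45
Final settlement = outstanding balance + penalty = $422,262.1901… + $81,765.45 = $504,027.64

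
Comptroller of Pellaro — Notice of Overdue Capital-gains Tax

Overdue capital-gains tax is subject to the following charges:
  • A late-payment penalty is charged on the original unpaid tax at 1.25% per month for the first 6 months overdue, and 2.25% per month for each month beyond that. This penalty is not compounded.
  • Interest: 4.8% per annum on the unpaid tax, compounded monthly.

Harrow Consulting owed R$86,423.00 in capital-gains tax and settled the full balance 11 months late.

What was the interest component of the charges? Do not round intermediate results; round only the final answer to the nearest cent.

R$3,879.58

Interest (4.8%/yr ÷ 12 = 0.4%/month): R$86,423.00 × ((1 + 0.004)^11 − 1) = R$3,879.5842…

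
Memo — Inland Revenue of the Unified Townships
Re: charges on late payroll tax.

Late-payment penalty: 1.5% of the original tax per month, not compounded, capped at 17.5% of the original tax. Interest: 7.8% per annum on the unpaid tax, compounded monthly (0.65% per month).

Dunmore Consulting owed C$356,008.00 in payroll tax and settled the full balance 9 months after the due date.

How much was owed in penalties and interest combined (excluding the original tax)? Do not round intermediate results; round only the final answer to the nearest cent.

Penalty: 9 × 1.5% × C$356,008.00 = C$48,061.08 (below the 17.5% cap of C$62,301.40)
Interest: C$356,008.00 × ((1 + 0.0065)^9 − 1) = C$356,008.00 × 0.0600443… = C$21,376.2493…
Penalties + interest = C$48,061.0800 + C$21,376.2493… = C$69,437.33

C$69,437.33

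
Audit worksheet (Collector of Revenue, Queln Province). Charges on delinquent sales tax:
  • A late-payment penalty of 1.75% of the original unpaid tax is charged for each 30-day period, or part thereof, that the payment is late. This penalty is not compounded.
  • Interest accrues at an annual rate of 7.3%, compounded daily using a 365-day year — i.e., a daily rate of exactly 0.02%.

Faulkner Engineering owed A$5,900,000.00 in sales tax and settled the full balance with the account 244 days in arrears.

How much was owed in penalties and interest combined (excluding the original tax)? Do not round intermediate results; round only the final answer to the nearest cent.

A$1,224,280.71

Penalty periods: ⌈244/30⌉ = 9; penalty = 9 × 1.75% × A$5,900,000.00 = A$929,250.00
Interest: A$5,900,000.00 × ((1 + 0.0002)^244 − 1) = A$5,900,000.00 × 0.05000520… = A$295,030.7055…
Penalties + interest = A$929,250.0000 + A$295,030.7055… = A$1,224,280.71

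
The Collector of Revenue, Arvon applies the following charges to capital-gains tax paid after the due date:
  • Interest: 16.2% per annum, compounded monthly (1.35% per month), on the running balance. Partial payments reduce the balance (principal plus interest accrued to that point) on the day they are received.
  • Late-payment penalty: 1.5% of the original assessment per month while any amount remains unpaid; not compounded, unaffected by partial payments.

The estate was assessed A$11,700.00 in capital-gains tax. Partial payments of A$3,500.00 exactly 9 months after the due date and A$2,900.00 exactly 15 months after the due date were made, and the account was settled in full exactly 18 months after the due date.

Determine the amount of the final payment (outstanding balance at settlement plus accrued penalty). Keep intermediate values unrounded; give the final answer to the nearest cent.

A$11,085.08

Balance at month 9: A$11,700.0000 × (1 + 0.0135)^9 = A$13,200.7814…
After A$3,500.00 payment: A$13,200.7814… − A$3,500.00 = A$9,700.7814…
Balance at month 15: A$9,700.7814… × (1 + 0.0135)^6 = A$10,513.5464…
After A$2,900.00 payment: A$10,513.5464… − A$2,900.00 = A$7,613.5464…
Balance at month 18: A$7,613.5464… × (1 + 0.0135)^3 = A$7,926.0765…
Penalty: 18 × 1.5% × A$11,700.00 = A$3,159.00
Final settlement = outstanding balance + penalty = A$7,926.0765… + A$3,159.00 = A$11,085.08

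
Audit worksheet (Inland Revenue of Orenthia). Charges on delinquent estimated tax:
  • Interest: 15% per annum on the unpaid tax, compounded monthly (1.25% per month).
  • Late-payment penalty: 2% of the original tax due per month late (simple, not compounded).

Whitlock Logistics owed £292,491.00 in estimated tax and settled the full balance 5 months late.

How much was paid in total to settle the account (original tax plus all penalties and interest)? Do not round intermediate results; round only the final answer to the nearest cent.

£340,483.55

Late-payment penalty: 5 × 2% × £292,491.00 = £29,249.10
Interest: £292,491.00 × ((1 + 0.0125)^5 − 1) = £292,491.00 × 0.0640822… = £18,743.4532…
Total = £292,491.00 + £29,249.1000 + £18,743.4532… = £340,483.55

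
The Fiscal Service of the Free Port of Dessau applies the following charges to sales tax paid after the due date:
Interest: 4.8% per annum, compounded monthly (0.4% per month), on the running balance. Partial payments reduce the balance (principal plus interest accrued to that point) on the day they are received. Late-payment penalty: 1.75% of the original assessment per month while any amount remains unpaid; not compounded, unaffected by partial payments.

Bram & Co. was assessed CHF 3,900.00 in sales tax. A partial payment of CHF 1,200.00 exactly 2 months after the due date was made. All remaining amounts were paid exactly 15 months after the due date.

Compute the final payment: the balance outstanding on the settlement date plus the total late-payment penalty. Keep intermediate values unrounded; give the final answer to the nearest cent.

CHF 3,900.50

Balance at month 2: CHF 3,900.0000 × (1 + 0.004)^2 = CHF 3,931.2624
After CHF 1,200.00 payment: CHF 3,931.2624 − CHF 1,200.00 = CHF 2,731.2624
Balance at month 15: CHF 2,731.2624 × (1 + 0.004)^13 = CHF 2,876.7472…
Penalty: 15 × 1.75% × CHF 3,900.00 = CHF 1,023.75
Final settlement = outstanding balance + penalty = CHF 2,876.7472… + CHF 1,023.75 = CHF 3,900.50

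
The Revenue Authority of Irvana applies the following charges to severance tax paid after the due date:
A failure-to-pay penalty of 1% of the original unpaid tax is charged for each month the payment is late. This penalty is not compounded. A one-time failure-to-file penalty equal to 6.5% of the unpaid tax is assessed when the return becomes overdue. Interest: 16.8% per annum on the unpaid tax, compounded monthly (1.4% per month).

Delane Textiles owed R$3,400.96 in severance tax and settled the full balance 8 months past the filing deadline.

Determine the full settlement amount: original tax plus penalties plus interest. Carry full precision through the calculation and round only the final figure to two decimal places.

R$4,294.20

Failure-to-file penalty: 6.5% × R$3,400.96 = R$221.06…
Failure-to-pay penalty: 8 × 1% × R$3,400.96 = R$272.08…
Interest: R$3,400.96 × ((1 + 0.014)^8 − 1) = R$3,400.96 × 0.1176444… = R$400.1038…
Total = R$3,400.96 + R$493.1392 + R$400.1038… = R$4,294.20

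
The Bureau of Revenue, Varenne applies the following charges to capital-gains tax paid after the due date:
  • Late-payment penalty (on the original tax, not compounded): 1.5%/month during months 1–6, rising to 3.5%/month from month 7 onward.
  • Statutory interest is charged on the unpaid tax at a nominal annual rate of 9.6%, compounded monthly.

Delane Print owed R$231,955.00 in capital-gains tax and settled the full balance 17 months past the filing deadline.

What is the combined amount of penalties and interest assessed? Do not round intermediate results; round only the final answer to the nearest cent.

R$143,826.51

Penalty, months 1–6: 6 × 1.5% × R$231,955.00 = R$20,875.95
Penalty, months 7–17: 11 × 3.5% × R$231,955.00 = R$89,302.68…
Interest (9.6%/yr ÷ 12 = 0.8%/month): R$231,955.00 × ((1 + 0.008)^17 − 1) = R$33,647.8828…
Penalties + interest = R$110,178.6250 + R$33,647.8828… = R$143,826.51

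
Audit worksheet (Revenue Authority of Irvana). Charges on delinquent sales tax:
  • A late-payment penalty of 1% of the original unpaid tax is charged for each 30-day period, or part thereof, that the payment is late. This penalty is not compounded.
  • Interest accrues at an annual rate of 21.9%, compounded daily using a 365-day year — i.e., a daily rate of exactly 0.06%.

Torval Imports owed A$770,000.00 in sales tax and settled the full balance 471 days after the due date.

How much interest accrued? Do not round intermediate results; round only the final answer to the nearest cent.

Interest: A$770,000.00 × ((1 + 0.0006)^471 − 1) = A$770,000.00 × 0.32646201… = A$251,375.7467…

A$251,375.75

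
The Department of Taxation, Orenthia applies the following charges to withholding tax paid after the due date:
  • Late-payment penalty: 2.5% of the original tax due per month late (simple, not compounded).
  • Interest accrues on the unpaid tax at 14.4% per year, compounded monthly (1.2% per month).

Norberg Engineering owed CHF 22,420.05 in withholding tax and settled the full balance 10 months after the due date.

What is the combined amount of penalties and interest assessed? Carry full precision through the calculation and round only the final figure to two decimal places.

Late-payment penalty: 10 × 2.5% × CHF 22,420.05 = CHF 5,605.01…
Interest: CHF 22,420.05 × ((1 + 0.012)^10 − 1) = CHF 22,420.05 × 0.1266918… = CHF 2,840.4360…
Penalties + interest = CHF 5,605.0125 + CHF 2,840.4360… = CHF 8,445.45

CHF 8,445.45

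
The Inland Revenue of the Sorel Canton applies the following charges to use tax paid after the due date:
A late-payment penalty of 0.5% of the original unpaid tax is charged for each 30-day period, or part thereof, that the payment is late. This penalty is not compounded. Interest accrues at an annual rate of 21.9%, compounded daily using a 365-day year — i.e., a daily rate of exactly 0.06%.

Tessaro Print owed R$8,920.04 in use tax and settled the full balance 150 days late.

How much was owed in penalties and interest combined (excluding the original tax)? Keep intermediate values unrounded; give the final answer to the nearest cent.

R$1,062.78

Penalty periods: ⌈150/30⌉ = 5; penalty = 5 × 0.5% × R$8,920.04 = R$223.00…
Interest: R$8,920.04 × ((1 + 0.0006)^150 − 1) = R$8,920.04 × 0.09414475… = R$839.7750…
Penalties + interest = R$223.0010 + R$839.7750… = R$1,062.78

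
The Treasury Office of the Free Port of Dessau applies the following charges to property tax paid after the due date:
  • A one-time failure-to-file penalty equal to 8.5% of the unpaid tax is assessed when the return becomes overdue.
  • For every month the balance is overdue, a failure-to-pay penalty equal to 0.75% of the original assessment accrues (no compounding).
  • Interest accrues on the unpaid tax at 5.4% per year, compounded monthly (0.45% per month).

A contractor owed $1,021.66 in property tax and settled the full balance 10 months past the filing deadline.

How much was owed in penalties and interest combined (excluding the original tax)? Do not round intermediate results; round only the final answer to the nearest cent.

$210.38

Failure-to-file penalty: 8.5% × $1,021.66 = $86.84…
Failure-to-pay penalty = 0.75% × $1,021.66 × 10 mo = $76.62…
Interest: $1,021.66 × ((1 + 0.0045)^10 − 1) = $1,021.66 × 0.0459223… = $46.9169…
Penalties + interest = $163.4656 + $46.9169… = $210.38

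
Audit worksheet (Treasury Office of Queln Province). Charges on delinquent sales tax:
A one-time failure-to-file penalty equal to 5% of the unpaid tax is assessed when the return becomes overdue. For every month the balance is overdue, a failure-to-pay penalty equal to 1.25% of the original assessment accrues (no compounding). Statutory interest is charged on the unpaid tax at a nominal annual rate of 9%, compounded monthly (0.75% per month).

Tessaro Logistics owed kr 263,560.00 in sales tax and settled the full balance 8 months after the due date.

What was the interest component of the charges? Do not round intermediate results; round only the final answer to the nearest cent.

Interest: kr 263,560.00 × ((1 + 0.0075)^8 − 1) = kr 263,560.00 × 0.0615988… = kr 16,234.9923…

kr 16,234.99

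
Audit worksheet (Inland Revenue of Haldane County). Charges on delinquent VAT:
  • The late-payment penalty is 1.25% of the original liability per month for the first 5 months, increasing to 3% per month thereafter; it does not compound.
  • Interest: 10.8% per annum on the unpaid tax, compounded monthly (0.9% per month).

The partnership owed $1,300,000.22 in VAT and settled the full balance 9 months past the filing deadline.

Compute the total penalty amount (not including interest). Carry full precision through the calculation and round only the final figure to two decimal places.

$237,250.04

Penalty, months 1–5: 5 × 1.25% × $1,300,000.22 = $81,250.01…
Penalty, months 6–9: 4 × 3% × $1,300,000.22 = $156,000.03…
Total penalty = $81,250.01… + $156,000.03… = $237,250.04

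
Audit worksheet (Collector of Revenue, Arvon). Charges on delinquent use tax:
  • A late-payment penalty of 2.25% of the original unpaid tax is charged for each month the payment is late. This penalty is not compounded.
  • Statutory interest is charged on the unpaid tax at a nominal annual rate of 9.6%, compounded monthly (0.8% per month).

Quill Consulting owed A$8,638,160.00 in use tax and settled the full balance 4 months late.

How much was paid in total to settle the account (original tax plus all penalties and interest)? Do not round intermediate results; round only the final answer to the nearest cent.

Late-payment penalty = 2.25% × A$8,638,160.00 × 4 mo = A$777,434.40
Interest: A$8,638,160.00 × ((1 + 0.008)^4 − 1) = A$8,638,160.00 × 0.0323861… = A$279,755.8998…
Total = A$8,638,160.00 + A$777,434.4000 + A$279,755.8998… = A$9,695,350.30

A$9,695,350.30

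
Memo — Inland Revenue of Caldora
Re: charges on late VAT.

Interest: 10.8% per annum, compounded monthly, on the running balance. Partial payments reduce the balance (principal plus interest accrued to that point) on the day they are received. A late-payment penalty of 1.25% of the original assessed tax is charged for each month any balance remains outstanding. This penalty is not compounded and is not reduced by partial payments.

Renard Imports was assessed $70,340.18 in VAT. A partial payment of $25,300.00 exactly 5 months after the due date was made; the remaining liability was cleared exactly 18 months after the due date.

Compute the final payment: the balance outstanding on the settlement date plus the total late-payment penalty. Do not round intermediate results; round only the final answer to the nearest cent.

Monthly rate = 10.8% ÷ 12 = 0.9%
Balance at month 5: $70,340.1800 × (1 + 0.009)^5 = $73,562.9787…
After $25,300.00 payment: $73,562.9787… − $25,300.00 = $48,262.9787…
Balance at month 18: $48,262.9787… × (1 + 0.009)^13 = $54,224.9654…
Penalty: 18 × 1.25% × $70,340.18 = $15,826.54…
Final settlement = outstanding balance + penalty = $54,224.9654… + $15,826.54… = $70,051.51

$70,051.51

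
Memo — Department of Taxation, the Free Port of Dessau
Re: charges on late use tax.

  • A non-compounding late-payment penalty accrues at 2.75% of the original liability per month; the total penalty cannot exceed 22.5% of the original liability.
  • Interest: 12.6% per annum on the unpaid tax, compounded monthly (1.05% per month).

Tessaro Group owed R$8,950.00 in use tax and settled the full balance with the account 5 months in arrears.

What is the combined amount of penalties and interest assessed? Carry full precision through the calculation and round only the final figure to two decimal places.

Penalty: 5 × 2.75% × R$8,950.00 = R$1,230.63… (below the 22.5% cap of R$2,013.75)
Interest: R$8,950.00 × ((1 + 0.0105)^5 − 1) = R$8,950.00 × 0.0536141… = R$479.8465…
Penalties + interest = R$1,230.6250 + R$479.8465… = R$1,710.47

R$1,710.47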